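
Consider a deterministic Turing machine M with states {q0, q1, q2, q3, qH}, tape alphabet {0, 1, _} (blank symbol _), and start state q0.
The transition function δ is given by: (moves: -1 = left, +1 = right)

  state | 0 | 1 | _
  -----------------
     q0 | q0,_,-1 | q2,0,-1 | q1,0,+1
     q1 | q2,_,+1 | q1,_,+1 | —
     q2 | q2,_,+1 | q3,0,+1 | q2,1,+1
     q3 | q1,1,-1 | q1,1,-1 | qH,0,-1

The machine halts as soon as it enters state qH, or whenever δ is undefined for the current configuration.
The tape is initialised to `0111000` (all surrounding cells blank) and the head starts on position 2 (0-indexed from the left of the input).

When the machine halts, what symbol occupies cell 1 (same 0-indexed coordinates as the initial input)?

_

q0 | 01[1]1000_   read 1 → write 0, move -1, go to q2
q2 | 0[1]01000_   read 1 → write 0, move +1, go to q3
q3 | 00[0]1000_   read 0 → write 1, move -1, go to q1
q1 | 0[0]11000_   read 0 → write _, move +1, go to q2
q2 | 0_[1]1000_   read 1 → write 0, move +1, go to q3
q3 | 0_0[1]000_   read 1 → write 1, move -1, go to q1
q1 | 0_[0]1000_   read 0 → write _, move +1, go to q2
q2 | 0__[1]000_   read 1 → write 0, move +1, go to q3
q3 | 0__0[0]00_   read 0 → write 1, move -1, go to q1
q1 | 0__[0]100_   read 0 → write _, move +1, go to q2
q2 | 0___[1]00_   read 1 → write 0, move +1, go to q3
q3 | 0___0[0]0_   read 0 → write 1, move -1, go to q1
q1 | 0___[0]10_   read 0 → write _, move +1, go to q2
q2 | 0____[1]0_   read 1 → write 0, move +1, go to q3
q3 | 0____0[0]_   read 0 → write 1, move -1, go to q1
q1 | 0____[0]1_   read 0 → write _, move +1, go to q2
q2 | 0_____[1]_   read 1 → write 0, move +1, go to q3
q3 | 0_____0[_]   read _ → write 0, move -1, go to qH
qH | 0_____[0]0
Cell 1 holds _ when M halts.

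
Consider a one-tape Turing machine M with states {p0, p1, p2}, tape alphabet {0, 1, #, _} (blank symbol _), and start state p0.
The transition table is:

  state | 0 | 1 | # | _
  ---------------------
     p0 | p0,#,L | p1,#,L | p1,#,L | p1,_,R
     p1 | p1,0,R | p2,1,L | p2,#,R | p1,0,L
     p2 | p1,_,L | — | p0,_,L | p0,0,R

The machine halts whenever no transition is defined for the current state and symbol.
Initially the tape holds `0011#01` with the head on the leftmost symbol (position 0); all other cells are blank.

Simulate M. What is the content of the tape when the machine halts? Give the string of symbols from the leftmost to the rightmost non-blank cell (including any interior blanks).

#0#1#01

state=p0 head=0 tape=_[0]011#01   (p0,0)→(p0,#,L)
state=p0 head=-1 tape=[_]#011#01   (p0,_)→(p1,_,R)
state=p1 head=0 tape=_[#]011#01   (p1,#)→(p2,#,R)
state=p2 head=1 tape=_#[0]11#01   (p2,0)→(p1,_,L)
state=p1 head=0 tape=_[#]_11#01   (p1,#)→(p2,#,R)
state=p2 head=1 tape=_#[_]11#01   (p2,_)→(p0,0,R)
state=p0 head=2 tape=_#0[1]1#01   (p0,1)→(p1,#,L)
state=p1 head=1 tape=_#[0]#1#01   (p1,0)→(p1,0,R)
state=p1 head=2 tape=_#0[#]1#01   (p1,#)→(p2,#,R)
state=p2 head=3 tape=_#0#[1]#01
The non-blank tape span at halt is #0#1#01.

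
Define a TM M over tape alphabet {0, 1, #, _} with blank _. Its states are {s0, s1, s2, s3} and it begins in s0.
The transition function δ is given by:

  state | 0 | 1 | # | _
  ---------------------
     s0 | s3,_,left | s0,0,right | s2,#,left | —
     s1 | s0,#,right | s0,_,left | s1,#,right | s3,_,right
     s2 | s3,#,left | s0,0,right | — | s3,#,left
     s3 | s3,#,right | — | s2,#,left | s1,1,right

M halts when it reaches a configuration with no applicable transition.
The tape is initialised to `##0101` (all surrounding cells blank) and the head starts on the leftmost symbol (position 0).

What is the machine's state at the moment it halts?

s0 | __[#]#0101   read # → write #, move left, go to s2
s2 | _[_]##0101   read _ → write #, move left, go to s3
s3 | [_]###0101   read _ → write 1, move right, go to s1
s1 | 1[#]##0101   read # → write #, move right, go to s1
s1 | 1#[#]#0101   read # → write #, move right, go to s1
s1 | 1##[#]0101   read # → write #, move right, go to s1
s1 | 1###[0]101   read 0 → write #, move right, go to s0
s0 | 1####[1]01   read 1 → write 0, move right, go to s0
s0 | 1####0[0]1   read 0 → write _, move left, go to s3
s3 | 1####[0]_1   read 0 → write #, move right, go to s3
s3 | 1#####[_]1   read _ → write 1, move right, go to s1
s1 | 1#####1[1]   read 1 → write _, move left, go to s0
s0 | 1#####[1]_   read 1 → write 0, move right, go to s0
s0 | 1#####0[_]
No transition is defined for (s0, _); M halts in state s0.

s0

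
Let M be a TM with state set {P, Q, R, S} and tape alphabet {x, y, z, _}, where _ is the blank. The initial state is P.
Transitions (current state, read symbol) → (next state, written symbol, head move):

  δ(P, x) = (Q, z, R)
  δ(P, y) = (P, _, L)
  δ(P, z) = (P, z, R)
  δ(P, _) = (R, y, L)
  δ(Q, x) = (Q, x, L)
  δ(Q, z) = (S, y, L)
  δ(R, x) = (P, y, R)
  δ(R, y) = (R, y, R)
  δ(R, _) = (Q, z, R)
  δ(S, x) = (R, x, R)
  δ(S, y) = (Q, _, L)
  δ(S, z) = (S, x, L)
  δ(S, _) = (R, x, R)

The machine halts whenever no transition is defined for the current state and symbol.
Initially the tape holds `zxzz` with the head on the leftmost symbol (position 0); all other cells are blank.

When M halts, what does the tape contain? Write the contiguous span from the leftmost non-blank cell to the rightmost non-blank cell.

xyzyz

state=P head=0 tape=_[z]xzz   (P,z)→(P,z,R)
state=P head=1 tape=_z[x]zz   (P,x)→(Q,z,R)
state=Q head=2 tape=_zz[z]z   (Q,z)→(S,y,L)
state=S head=1 tape=_z[z]yz   (S,z)→(S,x,L)
state=S head=0 tape=_[z]xyz   (S,z)→(S,x,L)
state=S head=-1 tape=[_]xxyz   (S,_)→(R,x,R)
state=R head=0 tape=x[x]xyz   (R,x)→(P,y,R)
state=P head=1 tape=xy[x]yz   (P,x)→(Q,z,R)
state=Q head=2 tape=xyz[y]z
The non-blank tape span at halt is xyzyz.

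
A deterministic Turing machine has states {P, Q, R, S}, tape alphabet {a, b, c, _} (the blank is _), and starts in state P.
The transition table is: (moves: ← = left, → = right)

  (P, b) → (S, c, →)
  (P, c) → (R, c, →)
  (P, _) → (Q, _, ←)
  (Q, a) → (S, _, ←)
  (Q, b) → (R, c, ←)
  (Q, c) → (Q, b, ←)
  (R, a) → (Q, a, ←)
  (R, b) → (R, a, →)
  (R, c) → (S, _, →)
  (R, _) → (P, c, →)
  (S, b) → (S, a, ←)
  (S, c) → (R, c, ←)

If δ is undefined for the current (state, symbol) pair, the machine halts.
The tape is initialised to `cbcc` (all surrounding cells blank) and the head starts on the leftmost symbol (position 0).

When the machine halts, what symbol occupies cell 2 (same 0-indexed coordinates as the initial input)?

b

P | __[c]bcc__   read c → write c, move →, go to R
R | __c[b]cc__   read b → write a, move →, go to R
R | __ca[c]c__   read c → write _, move →, go to S
S | __ca_[c]__   read c → write c, move ←, go to R
R | __ca[_]c__   read _ → write c, move →, go to P
P | __cac[c]__   read c → write c, move →, go to R
R | __cacc[_]_   read _ → write c, move →, go to P
P | __caccc[_]   read _ → write _, move ←, go to Q
Q | __cacc[c]_   read c → write b, move ←, go to Q
Q | __cac[c]b_   read c → write b, move ←, go to Q
Q | __ca[c]bb_   read c → write b, move ←, go to Q
Q | __c[a]bbb_   read a → write _, move ←, go to S
S | __[c]_bbb_   read c → write c, move ←, go to R
R | _[_]c_bbb_   read _ → write c, move →, go to P
P | _c[c]_bbb_   read c → write c, move →, go to R
R | _cc[_]bbb_   read _ → write c, move →, go to P
P | _ccc[b]bb_   read b → write c, move →, go to S
S | _cccc[b]b_   read b → write a, move ←, go to S
S | _ccc[c]ab_   read c → write c, move ←, go to R
R | _cc[c]cab_   read c → write _, move →, go to S
S | _cc_[c]ab_   read c → write c, move ←, go to R
R | _cc[_]cab_   read _ → write c, move →, go to P
P | _ccc[c]ab_   read c → write c, move →, go to R
R | _cccc[a]b_   read a → write a, move ←, go to Q
Q | _ccc[c]ab_   read c → write b, move ←, go to Q
Q | _cc[c]bab_   read c → write b, move ←, go to Q
Q | _c[c]bbab_   read c → write b, move ←, go to Q
Q | _[c]bbbab_   read c → write b, move ←, go to Q
Q | [_]bbbbab_
Cell 2 holds b when M halts.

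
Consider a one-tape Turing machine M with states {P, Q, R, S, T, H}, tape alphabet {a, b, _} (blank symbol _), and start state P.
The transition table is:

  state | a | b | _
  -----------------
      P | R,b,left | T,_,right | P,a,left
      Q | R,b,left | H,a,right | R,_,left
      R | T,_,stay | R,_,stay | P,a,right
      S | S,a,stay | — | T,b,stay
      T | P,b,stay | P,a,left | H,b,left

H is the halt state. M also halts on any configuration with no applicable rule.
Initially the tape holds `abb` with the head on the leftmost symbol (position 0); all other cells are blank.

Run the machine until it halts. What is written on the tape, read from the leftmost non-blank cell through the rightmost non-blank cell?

a_____b

state=P head=0 tape=___[a]bb_   (P,a)→(R,b,left)
state=R head=-1 tape=__[_]bbb_   (R,_)→(P,a,right)
state=P head=0 tape=__a[b]bb_   (P,b)→(T,_,right)
state=T head=1 tape=__a_[b]b_   (T,b)→(P,a,left)
state=P head=0 tape=__a[_]ab_   (P,_)→(P,a,left)
state=P head=-1 tape=__[a]aab_   (P,a)→(R,b,left)
state=R head=-2 tape=_[_]baab_   (R,_)→(P,a,right)
state=P head=-1 tape=_a[b]aab_   (P,b)→(T,_,right)
state=T head=0 tape=_a_[a]ab_   (T,a)→(P,b,stay)
state=P head=0 tape=_a_[b]ab_   (P,b)→(T,_,right)
state=T head=1 tape=_a__[a]b_   (T,a)→(P,b,stay)
state=P head=1 tape=_a__[b]b_   (P,b)→(T,_,right)
state=T head=2 tape=_a___[b]_   (T,b)→(P,a,left)
state=P head=1 tape=_a__[_]a_   (P,_)→(P,a,left)
state=P head=0 tape=_a_[_]aa_   (P,_)→(P,a,left)
state=P head=-1 tape=_a[_]aaa_   (P,_)→(P,a,left)
state=P head=-2 tape=_[a]aaaa_   (P,a)→(R,b,left)
state=R head=-3 tape=[_]baaaa_   (R,_)→(P,a,right)
state=P head=-2 tape=a[b]aaaa_   (P,b)→(T,_,right)
state=T head=-1 tape=a_[a]aaa_   (T,a)→(P,b,stay)
state=P head=-1 tape=a_[b]aaa_   (P,b)→(T,_,right)
state=T head=0 tape=a__[a]aa_   (T,a)→(P,b,stay)
state=P head=0 tape=a__[b]aa_   (P,b)→(T,_,right)
state=T head=1 tape=a___[a]a_   (T,a)→(P,b,stay)
state=P head=1 tape=a___[b]a_   (P,b)→(T,_,right)
state=T head=2 tape=a____[a]_   (T,a)→(P,b,stay)
state=P head=2 tape=a____[b]_   (P,b)→(T,_,right)
state=T head=3 tape=a_____[_]   (T,_)→(H,b,left)
state=H head=2 tape=a____[_]b
The non-blank tape span at halt is a_____b.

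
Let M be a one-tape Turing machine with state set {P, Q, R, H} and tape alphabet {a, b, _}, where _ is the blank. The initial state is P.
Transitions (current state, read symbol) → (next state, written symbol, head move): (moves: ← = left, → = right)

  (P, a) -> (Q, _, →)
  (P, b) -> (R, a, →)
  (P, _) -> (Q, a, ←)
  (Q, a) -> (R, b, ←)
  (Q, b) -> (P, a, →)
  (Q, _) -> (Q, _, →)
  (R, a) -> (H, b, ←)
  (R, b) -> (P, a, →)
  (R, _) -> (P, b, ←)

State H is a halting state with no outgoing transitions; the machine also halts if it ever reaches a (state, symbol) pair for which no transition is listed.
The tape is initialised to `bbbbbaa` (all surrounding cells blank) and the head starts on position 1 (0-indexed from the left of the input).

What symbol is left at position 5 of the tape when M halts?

_

state=P head=1 tape=b[b]bbbaa__   (P,b)→(R,a,→)
state=R head=2 tape=ba[b]bbaa__   (R,b)→(P,a,→)
state=P head=3 tape=baa[b]baa__   (P,b)→(R,a,→)
state=R head=4 tape=baaa[b]aa__   (R,b)→(P,a,→)
state=P head=5 tape=baaaa[a]a__   (P,a)→(Q,_,→)
state=Q head=6 tape=baaaa_[a]__   (Q,a)→(R,b,←)
state=R head=5 tape=baaaa[_]b__   (R,_)→(P,b,←)
state=P head=4 tape=baaa[a]bb__   (P,a)→(Q,_,→)
state=Q head=5 tape=baaa_[b]b__   (Q,b)→(P,a,→)
state=P head=6 tape=baaa_a[b]__   (P,b)→(R,a,→)
state=R head=7 tape=baaa_aa[_]_   (R,_)→(P,b,←)
state=P head=6 tape=baaa_a[a]b_   (P,a)→(Q,_,→)
state=Q head=7 tape=baaa_a_[b]_   (Q,b)→(P,a,→)
state=P head=8 tape=baaa_a_a[_]   (P,_)→(Q,a,←)
state=Q head=7 tape=baaa_a_[a]a   (Q,a)→(R,b,←)
state=R head=6 tape=baaa_a[_]ba   (R,_)→(P,b,←)
state=P head=5 tape=baaa_[a]bba   (P,a)→(Q,_,→)
state=Q head=6 tape=baaa__[b]ba   (Q,b)→(P,a,→)
state=P head=7 tape=baaa__a[b]a   (P,b)→(R,a,→)
state=R head=8 tape=baaa__aa[a]   (R,a)→(H,b,←)
state=H head=7 tape=baaa__a[a]b
Cell 5 holds _ when M halts.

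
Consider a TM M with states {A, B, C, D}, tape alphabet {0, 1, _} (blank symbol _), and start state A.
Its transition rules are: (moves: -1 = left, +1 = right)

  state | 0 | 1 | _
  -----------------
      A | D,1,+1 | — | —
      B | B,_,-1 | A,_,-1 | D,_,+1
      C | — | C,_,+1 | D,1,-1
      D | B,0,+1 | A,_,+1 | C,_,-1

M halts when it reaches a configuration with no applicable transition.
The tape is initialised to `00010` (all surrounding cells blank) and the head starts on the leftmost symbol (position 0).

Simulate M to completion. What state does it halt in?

A

state=A head=0 tape=_[0]0010   (A,0)→(D,1,+1)
state=D head=1 tape=_1[0]010   (D,0)→(B,0,+1)
state=B head=2 tape=_10[0]10   (B,0)→(B,_,-1)
state=B head=1 tape=_1[0]_10   (B,0)→(B,_,-1)
state=B head=0 tape=_[1]__10   (B,1)→(A,_,-1)
state=A head=-1 tape=[_]___10
No transition is defined for (A, _); M halts in state A.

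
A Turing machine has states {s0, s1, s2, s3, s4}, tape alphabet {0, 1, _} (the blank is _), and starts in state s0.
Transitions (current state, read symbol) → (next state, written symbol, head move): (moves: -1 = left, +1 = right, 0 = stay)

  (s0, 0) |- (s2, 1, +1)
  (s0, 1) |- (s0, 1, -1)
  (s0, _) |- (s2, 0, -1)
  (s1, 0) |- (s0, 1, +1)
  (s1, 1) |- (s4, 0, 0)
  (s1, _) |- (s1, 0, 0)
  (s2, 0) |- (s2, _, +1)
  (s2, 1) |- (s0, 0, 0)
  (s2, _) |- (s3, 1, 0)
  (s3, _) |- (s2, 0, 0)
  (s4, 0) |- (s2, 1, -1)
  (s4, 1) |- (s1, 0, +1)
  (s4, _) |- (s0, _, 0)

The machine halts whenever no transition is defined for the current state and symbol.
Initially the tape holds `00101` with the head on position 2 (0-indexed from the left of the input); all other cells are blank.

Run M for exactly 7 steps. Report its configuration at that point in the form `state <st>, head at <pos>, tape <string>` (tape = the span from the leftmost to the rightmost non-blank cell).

state=s0 head=2 tape=00[1]01_   (s0,1)→(s0,1,-1)
state=s0 head=1 tape=0[0]101_   (s0,0)→(s2,1,+1)
state=s2 head=2 tape=01[1]01_   (s2,1)→(s0,0,0)
state=s0 head=2 tape=01[0]01_   (s0,0)→(s2,1,+1)
state=s2 head=3 tape=011[0]1_   (s2,0)→(s2,_,+1)
state=s2 head=4 tape=011_[1]_   (s2,1)→(s0,0,0)
state=s0 head=4 tape=011_[0]_   (s0,0)→(s2,1,+1)
state=s2 head=5 tape=011_1[_]
After 7 steps: state s2, head at 5, tape 011_1.

state s2, head at 5, tape 011_1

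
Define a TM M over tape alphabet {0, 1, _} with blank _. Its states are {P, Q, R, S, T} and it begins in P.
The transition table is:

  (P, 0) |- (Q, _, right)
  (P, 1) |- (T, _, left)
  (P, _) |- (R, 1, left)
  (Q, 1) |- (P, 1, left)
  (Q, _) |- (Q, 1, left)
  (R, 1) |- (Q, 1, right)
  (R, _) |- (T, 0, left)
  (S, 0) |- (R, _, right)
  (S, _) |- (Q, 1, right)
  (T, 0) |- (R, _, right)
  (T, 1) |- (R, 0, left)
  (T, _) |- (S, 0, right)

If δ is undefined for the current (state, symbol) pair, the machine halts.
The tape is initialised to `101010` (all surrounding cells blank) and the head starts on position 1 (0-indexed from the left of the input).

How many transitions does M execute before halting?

26

P | _1[0]1010   read 0 → write _, move right, go to Q
Q | _1_[1]010   read 1 → write 1, move left, go to P
P | _1[_]1010   read _ → write 1, move left, go to R
R | _[1]11010   read 1 → write 1, move right, go to Q
Q | _1[1]1010   read 1 → write 1, move left, go to P
P | _[1]11010   read 1 → write _, move left, go to T
T | [_]_11010   read _ → write 0, move right, go to S
S | 0[_]11010   read _ → write 1, move right, go to Q
Q | 01[1]1010   read 1 → write 1, move left, go to P
P | 0[1]11010   read 1 → write _, move left, go to T
T | [0]_11010   read 0 → write _, move right, go to R
R | _[_]11010   read _ → write 0, move left, go to T
T | [_]011010   read _ → write 0, move right, go to S
S | 0[0]11010   read 0 → write _, move right, go to R
R | 0_[1]1010   read 1 → write 1, move right, go to Q
Q | 0_1[1]010   read 1 → write 1, move left, go to P
P | 0_[1]1010   read 1 → write _, move left, go to T
T | 0[_]_1010   read _ → write 0, move right, go to S
S | 00[_]1010   read _ → write 1, move right, go to Q
Q | 001[1]010   read 1 → write 1, move left, go to P
P | 00[1]1010   read 1 → write _, move left, go to T
T | 0[0]_1010   read 0 → write _, move right, go to R
R | 0_[_]1010   read _ → write 0, move left, go to T
T | 0[_]01010   read _ → write 0, move right, go to S
S | 00[0]1010   read 0 → write _, move right, go to R
R | 00_[1]010   read 1 → write 1, move right, go to Q
Q | 00_1[0]10
M halts after 26 transitions.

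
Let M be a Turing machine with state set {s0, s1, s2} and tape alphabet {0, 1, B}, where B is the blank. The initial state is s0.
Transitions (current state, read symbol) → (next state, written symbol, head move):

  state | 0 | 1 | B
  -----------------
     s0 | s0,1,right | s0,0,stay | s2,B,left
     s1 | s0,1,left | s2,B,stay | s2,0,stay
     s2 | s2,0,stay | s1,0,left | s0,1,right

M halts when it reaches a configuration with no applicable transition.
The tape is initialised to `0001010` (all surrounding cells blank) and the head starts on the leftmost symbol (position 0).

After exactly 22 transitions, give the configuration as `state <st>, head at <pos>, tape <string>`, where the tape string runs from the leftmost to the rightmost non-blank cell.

state s2, head at 5, tape 11111B0

state=s0 head=0 tape=[0]001010B   (s0,0)→(s0,1,right)
state=s0 head=1 tape=1[0]01010B   (s0,0)→(s0,1,right)
state=s0 head=2 tape=11[0]1010B   (s0,0)→(s0,1,right)
state=s0 head=3 tape=111[1]010B   (s0,1)→(s0,0,stay)
state=s0 head=3 tape=111[0]010B   (s0,0)→(s0,1,right)
state=s0 head=4 tape=1111[0]10B   (s0,0)→(s0,1,right)
state=s0 head=5 tape=11111[1]0B   (s0,1)→(s0,0,stay)
state=s0 head=5 tape=11111[0]0B   (s0,0)→(s0,1,right)
state=s0 head=6 tape=111111[0]B   (s0,0)→(s0,1,right)
state=s0 head=7 tape=1111111[B]   (s0,B)→(s2,B,left)
state=s2 head=6 tape=111111[1]B   (s2,1)→(s1,0,left)
state=s1 head=5 tape=11111[1]0B   (s1,1)→(s2,B,stay)
state=s2 head=5 tape=11111[B]0B   (s2,B)→(s0,1,right)
state=s0 head=6 tape=111111[0]B   (s0,0)→(s0,1,right)
state=s0 head=7 tape=1111111[B]   (s0,B)→(s2,B,left)
state=s2 head=6 tape=111111[1]B   (s2,1)→(s1,0,left)
state=s1 head=5 tape=11111[1]0B   (s1,1)→(s2,B,stay)
state=s2 head=5 tape=11111[B]0B   (s2,B)→(s0,1,right)
state=s0 head=6 tape=111111[0]B   (s0,0)→(s0,1,right)
state=s0 head=7 tape=1111111[B]   (s0,B)→(s2,B,left)
state=s2 head=6 tape=111111[1]B   (s2,1)→(s1,0,left)
state=s1 head=5 tape=11111[1]0B   (s1,1)→(s2,B,stay)
state=s2 head=5 tape=11111[B]0B
After 22 steps: state s2, head at 5, tape 11111B0.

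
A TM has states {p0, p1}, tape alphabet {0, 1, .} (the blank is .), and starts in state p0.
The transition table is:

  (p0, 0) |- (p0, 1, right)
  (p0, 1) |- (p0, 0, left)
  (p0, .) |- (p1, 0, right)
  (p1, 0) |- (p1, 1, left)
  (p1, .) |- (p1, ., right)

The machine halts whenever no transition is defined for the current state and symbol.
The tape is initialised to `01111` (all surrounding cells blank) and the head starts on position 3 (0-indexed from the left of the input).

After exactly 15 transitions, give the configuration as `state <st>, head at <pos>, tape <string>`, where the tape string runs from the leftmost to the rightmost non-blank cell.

state p1, head at -2, tape 110000

state=p0 head=3 tape=..011[1]1   (p0,1)→(p0,0,left)
state=p0 head=2 tape=..01[1]01   (p0,1)→(p0,0,left)
state=p0 head=1 tape=..0[1]001   (p0,1)→(p0,0,left)
state=p0 head=0 tape=..[0]0001   (p0,0)→(p0,1,right)
state=p0 head=1 tape=..1[0]001   (p0,0)→(p0,1,right)
state=p0 head=2 tape=..11[0]01   (p0,0)→(p0,1,right)
state=p0 head=3 tape=..111[0]1   (p0,0)→(p0,1,right)
state=p0 head=4 tape=..1111[1]   (p0,1)→(p0,0,left)
state=p0 head=3 tape=..111[1]0   (p0,1)→(p0,0,left)
state=p0 head=2 tape=..11[1]00   (p0,1)→(p0,0,left)
state=p0 head=1 tape=..1[1]000   (p0,1)→(p0,0,left)
state=p0 head=0 tape=..[1]0000   (p0,1)→(p0,0,left)
state=p0 head=-1 tape=.[.]00000   (p0,.)→(p1,0,right)
state=p1 head=0 tape=.0[0]0000   (p1,0)→(p1,1,left)
state=p1 head=-1 tape=.[0]10000   (p1,0)→(p1,1,left)
state=p1 head=-2 tape=[.]110000
After 15 steps: state p1, head at -2, tape 110000.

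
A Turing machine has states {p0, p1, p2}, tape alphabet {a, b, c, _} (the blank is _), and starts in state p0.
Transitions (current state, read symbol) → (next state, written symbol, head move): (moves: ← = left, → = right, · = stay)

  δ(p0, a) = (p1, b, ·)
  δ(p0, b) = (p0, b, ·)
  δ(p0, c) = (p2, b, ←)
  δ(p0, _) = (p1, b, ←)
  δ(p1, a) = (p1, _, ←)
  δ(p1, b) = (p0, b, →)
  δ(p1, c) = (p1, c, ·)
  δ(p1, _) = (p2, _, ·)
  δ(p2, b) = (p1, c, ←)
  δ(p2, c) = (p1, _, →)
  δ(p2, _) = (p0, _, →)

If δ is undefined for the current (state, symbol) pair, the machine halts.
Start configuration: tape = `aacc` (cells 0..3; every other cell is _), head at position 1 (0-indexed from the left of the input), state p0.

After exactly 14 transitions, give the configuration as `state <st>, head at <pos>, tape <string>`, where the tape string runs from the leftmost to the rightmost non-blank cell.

state=p0 head=1 tape=_a[a]cc   (p0,a)→(p1,b,·)
state=p1 head=1 tape=_a[b]cc   (p1,b)→(p0,b,→)
state=p0 head=2 tape=_ab[c]c   (p0,c)→(p2,b,←)
state=p2 head=1 tape=_a[b]bc   (p2,b)→(p1,c,←)
state=p1 head=0 tape=_[a]cbc   (p1,a)→(p1,_,←)
state=p1 head=-1 tape=[_]_cbc   (p1,_)→(p2,_,·)
state=p2 head=-1 tape=[_]_cbc   (p2,_)→(p0,_,→)
state=p0 head=0 tape=_[_]cbc   (p0,_)→(p1,b,←)
state=p1 head=-1 tape=[_]bcbc   (p1,_)→(p2,_,·)
state=p2 head=-1 tape=[_]bcbc   (p2,_)→(p0,_,→)
state=p0 head=0 tape=_[b]cbc   (p0,b)→(p0,b,·)
state=p0 head=0 tape=_[b]cbc   (p0,b)→(p0,b,·)
state=p0 head=0 tape=_[b]cbc   (p0,b)→(p0,b,·)
state=p0 head=0 tape=_[b]cbc   (p0,b)→(p0,b,·)
state=p0 head=0 tape=_[b]cbc
After 14 steps: state p0, head at 0, tape bcbc.

state p0, head at 0, tape bcbc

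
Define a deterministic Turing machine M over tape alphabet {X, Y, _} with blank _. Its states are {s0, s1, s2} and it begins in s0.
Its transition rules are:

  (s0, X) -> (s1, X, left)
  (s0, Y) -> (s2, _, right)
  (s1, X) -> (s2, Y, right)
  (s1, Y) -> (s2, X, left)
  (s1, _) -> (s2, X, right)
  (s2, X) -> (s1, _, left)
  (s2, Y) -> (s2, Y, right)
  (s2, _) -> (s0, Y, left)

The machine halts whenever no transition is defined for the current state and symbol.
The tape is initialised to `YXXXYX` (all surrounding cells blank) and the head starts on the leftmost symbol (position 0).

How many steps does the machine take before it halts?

state=s0 head=0 tape=__[Y]XXXYX   (s0,Y)→(s2,_,right)
state=s2 head=1 tape=___[X]XXYX   (s2,X)→(s1,_,left)
state=s1 head=0 tape=__[_]_XXYX   (s1,_)→(s2,X,right)
state=s2 head=1 tape=__X[_]XXYX   (s2,_)→(s0,Y,left)
state=s0 head=0 tape=__[X]YXXYX   (s0,X)→(s1,X,left)
state=s1 head=-1 tape=_[_]XYXXYX   (s1,_)→(s2,X,right)
state=s2 head=0 tape=_X[X]YXXYX   (s2,X)→(s1,_,left)
state=s1 head=-1 tape=_[X]_YXXYX   (s1,X)→(s2,Y,right)
state=s2 head=0 tape=_Y[_]YXXYX   (s2,_)→(s0,Y,left)
state=s0 head=-1 tape=_[Y]YYXXYX   (s0,Y)→(s2,_,right)
state=s2 head=0 tape=__[Y]YXXYX   (s2,Y)→(s2,Y,right)
state=s2 head=1 tape=__Y[Y]XXYX   (s2,Y)→(s2,Y,right)
state=s2 head=2 tape=__YY[X]XYX   (s2,X)→(s1,_,left)
state=s1 head=1 tape=__Y[Y]_XYX   (s1,Y)→(s2,X,left)
state=s2 head=0 tape=__[Y]X_XYX   (s2,Y)→(s2,Y,right)
state=s2 head=1 tape=__Y[X]_XYX   (s2,X)→(s1,_,left)
state=s1 head=0 tape=__[Y]__XYX   (s1,Y)→(s2,X,left)
state=s2 head=-1 tape=_[_]X__XYX   (s2,_)→(s0,Y,left)
state=s0 head=-2 tape=[_]YX__XYX
M halts after 18 transitions.

18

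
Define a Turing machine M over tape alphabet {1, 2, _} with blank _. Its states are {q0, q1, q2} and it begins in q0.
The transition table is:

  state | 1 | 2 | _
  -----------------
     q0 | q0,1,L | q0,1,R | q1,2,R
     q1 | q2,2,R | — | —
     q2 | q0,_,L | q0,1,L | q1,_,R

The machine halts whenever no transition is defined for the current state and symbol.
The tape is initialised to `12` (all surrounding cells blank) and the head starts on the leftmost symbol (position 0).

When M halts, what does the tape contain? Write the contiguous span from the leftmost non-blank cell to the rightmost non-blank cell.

2122

state=q0 head=0 tape=__[1]2__   (q0,1)→(q0,1,L)
state=q0 head=-1 tape=_[_]12__   (q0,_)→(q1,2,R)
state=q1 head=0 tape=_2[1]2__   (q1,1)→(q2,2,R)
state=q2 head=1 tape=_22[2]__   (q2,2)→(q0,1,L)
state=q0 head=0 tape=_2[2]1__   (q0,2)→(q0,1,R)
state=q0 head=1 tape=_21[1]__   (q0,1)→(q0,1,L)
state=q0 head=0 tape=_2[1]1__   (q0,1)→(q0,1,L)
state=q0 head=-1 tape=_[2]11__   (q0,2)→(q0,1,R)
state=q0 head=0 tape=_1[1]1__   (q0,1)→(q0,1,L)
state=q0 head=-1 tape=_[1]11__   (q0,1)→(q0,1,L)
state=q0 head=-2 tape=[_]111__   (q0,_)→(q1,2,R)
state=q1 head=-1 tape=2[1]11__   (q1,1)→(q2,2,R)
state=q2 head=0 tape=22[1]1__   (q2,1)→(q0,_,L)
state=q0 head=-1 tape=2[2]_1__   (q0,2)→(q0,1,R)
state=q0 head=0 tape=21[_]1__   (q0,_)→(q1,2,R)
state=q1 head=1 tape=212[1]__   (q1,1)→(q2,2,R)
state=q2 head=2 tape=2122[_]_   (q2,_)→(q1,_,R)
state=q1 head=3 tape=2122_[_]
The non-blank tape span at halt is 2122.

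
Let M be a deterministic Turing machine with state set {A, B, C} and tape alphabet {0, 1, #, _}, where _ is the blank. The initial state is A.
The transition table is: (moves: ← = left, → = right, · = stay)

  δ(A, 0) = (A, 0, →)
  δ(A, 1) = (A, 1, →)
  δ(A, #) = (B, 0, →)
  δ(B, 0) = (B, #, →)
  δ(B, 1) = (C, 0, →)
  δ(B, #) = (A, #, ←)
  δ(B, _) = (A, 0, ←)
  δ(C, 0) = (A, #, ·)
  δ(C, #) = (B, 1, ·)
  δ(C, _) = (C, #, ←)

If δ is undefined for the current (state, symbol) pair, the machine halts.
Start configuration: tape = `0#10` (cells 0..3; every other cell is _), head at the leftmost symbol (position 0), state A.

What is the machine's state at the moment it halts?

A

state=A head=0 tape=[0]#10__   (A,0)→(A,0,→)
state=A head=1 tape=0[#]10__   (A,#)→(B,0,→)
state=B head=2 tape=00[1]0__   (B,1)→(C,0,→)
state=C head=3 tape=000[0]__   (C,0)→(A,#,·)
state=A head=3 tape=000[#]__   (A,#)→(B,0,→)
state=B head=4 tape=0000[_]_   (B,_)→(A,0,←)
state=A head=3 tape=000[0]0_   (A,0)→(A,0,→)
state=A head=4 tape=0000[0]_   (A,0)→(A,0,→)
state=A head=5 tape=00000[_]
No transition is defined for (A, _); M halts in state A.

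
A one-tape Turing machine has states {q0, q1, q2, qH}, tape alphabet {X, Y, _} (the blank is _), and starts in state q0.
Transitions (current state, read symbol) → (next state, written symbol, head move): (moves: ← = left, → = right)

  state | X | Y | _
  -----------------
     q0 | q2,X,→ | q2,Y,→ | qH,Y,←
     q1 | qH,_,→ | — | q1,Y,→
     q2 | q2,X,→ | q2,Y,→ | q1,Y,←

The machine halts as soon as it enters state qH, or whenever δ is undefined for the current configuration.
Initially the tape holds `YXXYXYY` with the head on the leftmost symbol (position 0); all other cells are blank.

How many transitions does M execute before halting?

state=q0 head=0 tape=[Y]XXYXYY_   (q0,Y)→(q2,Y,→)
state=q2 head=1 tape=Y[X]XYXYY_   (q2,X)→(q2,X,→)
state=q2 head=2 tape=YX[X]YXYY_   (q2,X)→(q2,X,→)
state=q2 head=3 tape=YXX[Y]XYY_   (q2,Y)→(q2,Y,→)
state=q2 head=4 tape=YXXY[X]YY_   (q2,X)→(q2,X,→)
state=q2 head=5 tape=YXXYX[Y]Y_   (q2,Y)→(q2,Y,→)
state=q2 head=6 tape=YXXYXY[Y]_   (q2,Y)→(q2,Y,→)
state=q2 head=7 tape=YXXYXYY[_]   (q2,_)→(q1,Y,←)
state=q1 head=6 tape=YXXYXY[Y]Y
M halts after 8 transitions.

8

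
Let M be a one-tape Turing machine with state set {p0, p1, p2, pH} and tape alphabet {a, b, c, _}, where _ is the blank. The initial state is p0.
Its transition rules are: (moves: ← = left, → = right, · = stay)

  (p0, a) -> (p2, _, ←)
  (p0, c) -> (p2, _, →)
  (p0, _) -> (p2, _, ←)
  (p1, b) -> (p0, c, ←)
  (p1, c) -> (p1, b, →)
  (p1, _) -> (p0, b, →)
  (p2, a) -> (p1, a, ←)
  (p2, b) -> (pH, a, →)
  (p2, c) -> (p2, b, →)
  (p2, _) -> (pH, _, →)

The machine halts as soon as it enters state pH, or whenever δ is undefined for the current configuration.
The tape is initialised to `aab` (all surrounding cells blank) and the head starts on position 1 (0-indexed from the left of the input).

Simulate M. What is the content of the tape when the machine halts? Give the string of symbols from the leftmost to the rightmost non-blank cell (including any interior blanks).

state=p0 head=1 tape=_a[a]b   (p0,a)→(p2,_,←)
state=p2 head=0 tape=_[a]_b   (p2,a)→(p1,a,←)
state=p1 head=-1 tape=[_]a_b   (p1,_)→(p0,b,→)
state=p0 head=0 tape=b[a]_b   (p0,a)→(p2,_,←)
state=p2 head=-1 tape=[b]__b   (p2,b)→(pH,a,→)
state=pH head=0 tape=a[_]_b
The non-blank tape span at halt is a__b.

a__b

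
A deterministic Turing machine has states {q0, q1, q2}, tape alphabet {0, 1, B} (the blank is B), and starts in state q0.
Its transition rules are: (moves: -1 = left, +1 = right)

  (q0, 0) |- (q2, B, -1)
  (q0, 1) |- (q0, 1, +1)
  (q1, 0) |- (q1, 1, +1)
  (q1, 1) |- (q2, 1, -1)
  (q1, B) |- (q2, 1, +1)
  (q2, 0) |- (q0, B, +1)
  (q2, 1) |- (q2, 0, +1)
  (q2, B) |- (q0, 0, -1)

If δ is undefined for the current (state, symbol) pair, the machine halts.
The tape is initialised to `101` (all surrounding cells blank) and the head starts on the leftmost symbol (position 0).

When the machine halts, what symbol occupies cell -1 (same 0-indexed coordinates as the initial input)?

state=q0 head=0 tape=BB[1]01   (q0,1)→(q0,1,+1)
state=q0 head=1 tape=BB1[0]1   (q0,0)→(q2,B,-1)
state=q2 head=0 tape=BB[1]B1   (q2,1)→(q2,0,+1)
state=q2 head=1 tape=BB0[B]1   (q2,B)→(q0,0,-1)
state=q0 head=0 tape=BB[0]01   (q0,0)→(q2,B,-1)
state=q2 head=-1 tape=B[B]B01   (q2,B)→(q0,0,-1)
state=q0 head=-2 tape=[B]0B01
Cell -1 holds 0 when M halts.

0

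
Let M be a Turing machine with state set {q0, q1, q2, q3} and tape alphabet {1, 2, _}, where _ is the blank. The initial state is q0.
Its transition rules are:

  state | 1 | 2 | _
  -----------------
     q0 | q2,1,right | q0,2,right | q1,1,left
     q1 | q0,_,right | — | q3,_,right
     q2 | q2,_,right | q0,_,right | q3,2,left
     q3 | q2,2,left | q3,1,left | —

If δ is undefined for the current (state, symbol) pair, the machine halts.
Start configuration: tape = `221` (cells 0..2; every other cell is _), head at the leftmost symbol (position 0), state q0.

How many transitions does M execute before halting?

state=q0 head=0 tape=[2]21__   (q0,2)→(q0,2,right)
state=q0 head=1 tape=2[2]1__   (q0,2)→(q0,2,right)
state=q0 head=2 tape=22[1]__   (q0,1)→(q2,1,right)
state=q2 head=3 tape=221[_]_   (q2,_)→(q3,2,left)
state=q3 head=2 tape=22[1]2_   (q3,1)→(q2,2,left)
state=q2 head=1 tape=2[2]22_   (q2,2)→(q0,_,right)
state=q0 head=2 tape=2_[2]2_   (q0,2)→(q0,2,right)
state=q0 head=3 tape=2_2[2]_   (q0,2)→(q0,2,right)
state=q0 head=4 tape=2_22[_]   (q0,_)→(q1,1,left)
state=q1 head=3 tape=2_2[2]1
M halts after 9 transitions.

9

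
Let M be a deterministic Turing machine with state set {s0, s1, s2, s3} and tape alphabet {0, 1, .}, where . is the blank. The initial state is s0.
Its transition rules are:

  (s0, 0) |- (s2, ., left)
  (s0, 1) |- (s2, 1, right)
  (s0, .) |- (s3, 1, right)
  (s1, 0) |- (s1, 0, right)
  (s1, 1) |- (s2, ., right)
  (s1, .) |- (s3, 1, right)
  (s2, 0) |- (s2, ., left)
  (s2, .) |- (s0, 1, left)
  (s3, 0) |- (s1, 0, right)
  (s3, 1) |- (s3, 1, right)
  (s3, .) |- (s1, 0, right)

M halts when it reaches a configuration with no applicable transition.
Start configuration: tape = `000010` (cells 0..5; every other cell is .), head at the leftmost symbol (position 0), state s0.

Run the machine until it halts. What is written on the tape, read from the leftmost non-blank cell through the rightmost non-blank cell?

state=s0 head=0 tape=..[0]00010   (s0,0)→(s2,.,left)
state=s2 head=-1 tape=.[.].00010   (s2,.)→(s0,1,left)
state=s0 head=-2 tape=[.]1.00010   (s0,.)→(s3,1,right)
state=s3 head=-1 tape=1[1].00010   (s3,1)→(s3,1,right)
state=s3 head=0 tape=11[.]00010   (s3,.)→(s1,0,right)
state=s1 head=1 tape=110[0]0010   (s1,0)→(s1,0,right)
state=s1 head=2 tape=1100[0]010   (s1,0)→(s1,0,right)
state=s1 head=3 tape=11000[0]10   (s1,0)→(s1,0,right)
state=s1 head=4 tape=110000[1]0   (s1,1)→(s2,.,right)
state=s2 head=5 tape=110000.[0]   (s2,0)→(s2,.,left)
state=s2 head=4 tape=110000[.].   (s2,.)→(s0,1,left)
state=s0 head=3 tape=11000[0]1.   (s0,0)→(s2,.,left)
state=s2 head=2 tape=1100[0].1.   (s2,0)→(s2,.,left)
state=s2 head=1 tape=110[0]..1.   (s2,0)→(s2,.,left)
state=s2 head=0 tape=11[0]...1.   (s2,0)→(s2,.,left)
state=s2 head=-1 tape=1[1]....1.
The non-blank tape span at halt is 11....1.

11....1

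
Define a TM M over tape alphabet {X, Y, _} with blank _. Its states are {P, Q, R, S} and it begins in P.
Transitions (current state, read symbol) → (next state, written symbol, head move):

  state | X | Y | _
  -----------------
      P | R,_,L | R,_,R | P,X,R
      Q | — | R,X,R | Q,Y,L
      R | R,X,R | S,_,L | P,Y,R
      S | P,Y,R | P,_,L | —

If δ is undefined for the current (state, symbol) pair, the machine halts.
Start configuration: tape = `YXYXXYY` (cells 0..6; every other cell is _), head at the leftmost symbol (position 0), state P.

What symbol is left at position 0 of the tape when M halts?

_

P | [Y]XYXXYY   read Y → write _, move R, go to R
R | _[X]YXXYY   read X → write X, move R, go to R
R | _X[Y]XXYY   read Y → write _, move L, go to S
S | _[X]_XXYY   read X → write Y, move R, go to P
P | _Y[_]XXYY   read _ → write X, move R, go to P
P | _YX[X]XYY   read X → write _, move L, go to R
R | _Y[X]_XYY   read X → write X, move R, go to R
R | _YX[_]XYY   read _ → write Y, move R, go to P
P | _YXY[X]YY   read X → write _, move L, go to R
R | _YX[Y]_YY   read Y → write _, move L, go to S
S | _Y[X]__YY   read X → write Y, move R, go to P
P | _YY[_]_YY   read _ → write X, move R, go to P
P | _YYX[_]YY   read _ → write X, move R, go to P
P | _YYXX[Y]Y   read Y → write _, move R, go to R
R | _YYXX_[Y]   read Y → write _, move L, go to S
S | _YYXX[_]_
Cell 0 holds _ when M halts.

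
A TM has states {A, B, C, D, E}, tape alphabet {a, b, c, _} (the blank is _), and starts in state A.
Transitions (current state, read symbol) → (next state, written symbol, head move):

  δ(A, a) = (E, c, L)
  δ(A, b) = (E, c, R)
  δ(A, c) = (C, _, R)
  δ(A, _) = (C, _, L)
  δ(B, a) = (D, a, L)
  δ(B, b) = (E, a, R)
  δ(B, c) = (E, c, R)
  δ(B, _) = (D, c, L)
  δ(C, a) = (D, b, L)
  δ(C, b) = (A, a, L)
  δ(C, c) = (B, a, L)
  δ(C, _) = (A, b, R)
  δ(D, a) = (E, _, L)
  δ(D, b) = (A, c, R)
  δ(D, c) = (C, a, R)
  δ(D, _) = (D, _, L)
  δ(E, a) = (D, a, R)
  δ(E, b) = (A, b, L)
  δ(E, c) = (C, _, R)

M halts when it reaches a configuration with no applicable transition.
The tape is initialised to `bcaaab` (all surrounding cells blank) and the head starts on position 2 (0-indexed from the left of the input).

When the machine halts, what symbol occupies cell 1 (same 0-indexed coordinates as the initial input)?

state=A head=2 tape=_bc[a]aab   (A,a)→(E,c,L)
state=E head=1 tape=_b[c]caab   (E,c)→(C,_,R)
state=C head=2 tape=_b_[c]aab   (C,c)→(B,a,L)
state=B head=1 tape=_b[_]aaab   (B,_)→(D,c,L)
state=D head=0 tape=_[b]caaab   (D,b)→(A,c,R)
state=A head=1 tape=_c[c]aaab   (A,c)→(C,_,R)
state=C head=2 tape=_c_[a]aab   (C,a)→(D,b,L)
state=D head=1 tape=_c[_]baab   (D,_)→(D,_,L)
state=D head=0 tape=_[c]_baab   (D,c)→(C,a,R)
state=C head=1 tape=_a[_]baab   (C,_)→(A,b,R)
state=A head=2 tape=_ab[b]aab   (A,b)→(E,c,R)
state=E head=3 tape=_abc[a]ab   (E,a)→(D,a,R)
state=D head=4 tape=_abca[a]b   (D,a)→(E,_,L)
state=E head=3 tape=_abc[a]_b   (E,a)→(D,a,R)
state=D head=4 tape=_abca[_]b   (D,_)→(D,_,L)
state=D head=3 tape=_abc[a]_b   (D,a)→(E,_,L)
state=E head=2 tape=_ab[c]__b   (E,c)→(C,_,R)
state=C head=3 tape=_ab_[_]_b   (C,_)→(A,b,R)
state=A head=4 tape=_ab_b[_]b   (A,_)→(C,_,L)
state=C head=3 tape=_ab_[b]_b   (C,b)→(A,a,L)
state=A head=2 tape=_ab[_]a_b   (A,_)→(C,_,L)
state=C head=1 tape=_a[b]_a_b   (C,b)→(A,a,L)
state=A head=0 tape=_[a]a_a_b   (A,a)→(E,c,L)
state=E head=-1 tape=[_]ca_a_b
Cell 1 holds a when M halts.

a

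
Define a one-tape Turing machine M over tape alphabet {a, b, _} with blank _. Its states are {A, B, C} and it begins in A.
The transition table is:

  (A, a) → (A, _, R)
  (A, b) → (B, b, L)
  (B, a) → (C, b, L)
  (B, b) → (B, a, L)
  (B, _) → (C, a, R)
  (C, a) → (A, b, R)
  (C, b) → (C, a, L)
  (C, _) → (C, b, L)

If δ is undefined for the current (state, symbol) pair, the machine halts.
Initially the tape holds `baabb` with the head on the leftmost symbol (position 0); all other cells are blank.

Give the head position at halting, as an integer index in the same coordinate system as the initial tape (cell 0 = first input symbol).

state=A head=0 tape=_[b]aabb_   (A,b)→(B,b,L)
state=B head=-1 tape=[_]baabb_   (B,_)→(C,a,R)
state=C head=0 tape=a[b]aabb_   (C,b)→(C,a,L)
state=C head=-1 tape=[a]aaabb_   (C,a)→(A,b,R)
state=A head=0 tape=b[a]aabb_   (A,a)→(A,_,R)
state=A head=1 tape=b_[a]abb_   (A,a)→(A,_,R)
state=A head=2 tape=b__[a]bb_   (A,a)→(A,_,R)
state=A head=3 tape=b___[b]b_   (A,b)→(B,b,L)
state=B head=2 tape=b__[_]bb_   (B,_)→(C,a,R)
state=C head=3 tape=b__a[b]b_   (C,b)→(C,a,L)
state=C head=2 tape=b__[a]ab_   (C,a)→(A,b,R)
state=A head=3 tape=b__b[a]b_   (A,a)→(A,_,R)
state=A head=4 tape=b__b_[b]_   (A,b)→(B,b,L)
state=B head=3 tape=b__b[_]b_   (B,_)→(C,a,R)
state=C head=4 tape=b__ba[b]_   (C,b)→(C,a,L)
state=C head=3 tape=b__b[a]a_   (C,a)→(A,b,R)
state=A head=4 tape=b__bb[a]_   (A,a)→(A,_,R)
state=A head=5 tape=b__bb_[_]
At halt the head is at cell 5.

5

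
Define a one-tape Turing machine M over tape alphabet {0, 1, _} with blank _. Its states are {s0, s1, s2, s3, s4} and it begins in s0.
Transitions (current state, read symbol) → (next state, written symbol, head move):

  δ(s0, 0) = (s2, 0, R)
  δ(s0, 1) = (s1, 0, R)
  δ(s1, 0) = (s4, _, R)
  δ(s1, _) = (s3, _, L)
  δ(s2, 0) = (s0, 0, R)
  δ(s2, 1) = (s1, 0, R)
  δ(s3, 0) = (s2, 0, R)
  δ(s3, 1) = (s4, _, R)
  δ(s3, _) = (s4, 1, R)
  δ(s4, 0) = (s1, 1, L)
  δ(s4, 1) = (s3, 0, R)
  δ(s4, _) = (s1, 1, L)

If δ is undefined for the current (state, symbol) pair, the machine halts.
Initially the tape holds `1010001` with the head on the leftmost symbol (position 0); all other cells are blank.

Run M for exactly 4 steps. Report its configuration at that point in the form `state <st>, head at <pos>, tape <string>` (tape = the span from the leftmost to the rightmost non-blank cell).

s0 | [1]010001   read 1 → write 0, move R, go to s1
s1 | 0[0]10001   read 0 → write _, move R, go to s4
s4 | 0_[1]0001   read 1 → write 0, move R, go to s3
s3 | 0_0[0]001   read 0 → write 0, move R, go to s2
s2 | 0_00[0]01
After 4 steps: state s2, head at 4, tape 0_00001.

state s2, head at 4, tape 0_00001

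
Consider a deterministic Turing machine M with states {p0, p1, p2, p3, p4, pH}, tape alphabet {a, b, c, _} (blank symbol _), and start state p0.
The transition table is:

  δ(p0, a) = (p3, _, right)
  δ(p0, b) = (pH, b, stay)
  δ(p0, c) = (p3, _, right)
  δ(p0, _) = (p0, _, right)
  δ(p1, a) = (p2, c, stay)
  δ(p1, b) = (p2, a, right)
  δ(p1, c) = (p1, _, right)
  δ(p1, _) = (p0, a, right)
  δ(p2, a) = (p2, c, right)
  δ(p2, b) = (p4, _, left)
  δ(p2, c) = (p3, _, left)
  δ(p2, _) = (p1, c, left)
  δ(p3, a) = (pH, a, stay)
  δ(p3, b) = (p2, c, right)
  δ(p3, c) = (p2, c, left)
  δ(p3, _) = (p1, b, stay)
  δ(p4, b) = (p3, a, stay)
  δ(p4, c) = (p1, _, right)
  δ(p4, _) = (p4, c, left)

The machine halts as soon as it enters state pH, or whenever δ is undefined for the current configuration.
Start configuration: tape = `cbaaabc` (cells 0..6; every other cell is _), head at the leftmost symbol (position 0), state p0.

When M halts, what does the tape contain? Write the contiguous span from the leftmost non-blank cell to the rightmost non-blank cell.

state=p0 head=0 tape=[c]baaabc__   (p0,c)→(p3,_,right)
state=p3 head=1 tape=_[b]aaabc__   (p3,b)→(p2,c,right)
state=p2 head=2 tape=_c[a]aabc__   (p2,a)→(p2,c,right)
state=p2 head=3 tape=_cc[a]abc__   (p2,a)→(p2,c,right)
state=p2 head=4 tape=_ccc[a]bc__   (p2,a)→(p2,c,right)
state=p2 head=5 tape=_cccc[b]c__   (p2,b)→(p4,_,left)
state=p4 head=4 tape=_ccc[c]_c__   (p4,c)→(p1,_,right)
state=p1 head=5 tape=_ccc_[_]c__   (p1,_)→(p0,a,right)
state=p0 head=6 tape=_ccc_a[c]__   (p0,c)→(p3,_,right)
state=p3 head=7 tape=_ccc_a_[_]_   (p3,_)→(p1,b,stay)
state=p1 head=7 tape=_ccc_a_[b]_   (p1,b)→(p2,a,right)
state=p2 head=8 tape=_ccc_a_a[_]   (p2,_)→(p1,c,left)
state=p1 head=7 tape=_ccc_a_[a]c   (p1,a)→(p2,c,stay)
state=p2 head=7 tape=_ccc_a_[c]c   (p2,c)→(p3,_,left)
state=p3 head=6 tape=_ccc_a[_]_c   (p3,_)→(p1,b,stay)
state=p1 head=6 tape=_ccc_a[b]_c   (p1,b)→(p2,a,right)
state=p2 head=7 tape=_ccc_aa[_]c   (p2,_)→(p1,c,left)
state=p1 head=6 tape=_ccc_a[a]cc   (p1,a)→(p2,c,stay)
state=p2 head=6 tape=_ccc_a[c]cc   (p2,c)→(p3,_,left)
state=p3 head=5 tape=_ccc_[a]_cc   (p3,a)→(pH,a,stay)
state=pH head=5 tape=_ccc_[a]_cc
The non-blank tape span at halt is ccc_a_cc.

ccc_a_cc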